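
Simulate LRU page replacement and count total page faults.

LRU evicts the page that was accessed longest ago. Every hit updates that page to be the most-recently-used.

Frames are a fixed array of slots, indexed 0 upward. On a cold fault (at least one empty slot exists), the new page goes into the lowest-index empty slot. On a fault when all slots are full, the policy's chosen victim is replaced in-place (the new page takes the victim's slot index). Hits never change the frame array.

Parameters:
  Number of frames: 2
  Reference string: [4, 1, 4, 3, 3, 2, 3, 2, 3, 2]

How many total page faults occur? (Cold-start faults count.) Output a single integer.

Answer: 4

Derivation:
Step 0: ref 4 → FAULT, frames=[4,-]
Step 1: ref 1 → FAULT, frames=[4,1]
Step 2: ref 4 → HIT, frames=[4,1]
Step 3: ref 3 → FAULT (evict 1), frames=[4,3]
Step 4: ref 3 → HIT, frames=[4,3]
Step 5: ref 2 → FAULT (evict 4), frames=[2,3]
Step 6: ref 3 → HIT, frames=[2,3]
Step 7: ref 2 → HIT, frames=[2,3]
Step 8: ref 3 → HIT, frames=[2,3]
Step 9: ref 2 → HIT, frames=[2,3]
Total faults: 4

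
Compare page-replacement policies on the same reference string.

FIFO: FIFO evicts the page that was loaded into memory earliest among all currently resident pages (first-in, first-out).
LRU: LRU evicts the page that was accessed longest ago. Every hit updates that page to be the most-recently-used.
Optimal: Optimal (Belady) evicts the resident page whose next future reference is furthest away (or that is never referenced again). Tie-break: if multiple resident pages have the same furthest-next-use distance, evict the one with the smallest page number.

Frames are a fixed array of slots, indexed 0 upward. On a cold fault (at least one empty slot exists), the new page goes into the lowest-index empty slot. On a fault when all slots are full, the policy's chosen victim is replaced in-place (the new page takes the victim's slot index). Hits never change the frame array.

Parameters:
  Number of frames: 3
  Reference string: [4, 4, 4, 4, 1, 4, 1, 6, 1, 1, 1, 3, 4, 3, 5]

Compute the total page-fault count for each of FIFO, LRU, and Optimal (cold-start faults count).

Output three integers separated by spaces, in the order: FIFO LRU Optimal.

--- FIFO ---
  step 0: ref 4 -> FAULT, frames=[4,-,-] (faults so far: 1)
  step 1: ref 4 -> HIT, frames=[4,-,-] (faults so far: 1)
  step 2: ref 4 -> HIT, frames=[4,-,-] (faults so far: 1)
  step 3: ref 4 -> HIT, frames=[4,-,-] (faults so far: 1)
  step 4: ref 1 -> FAULT, frames=[4,1,-] (faults so far: 2)
  step 5: ref 4 -> HIT, frames=[4,1,-] (faults so far: 2)
  step 6: ref 1 -> HIT, frames=[4,1,-] (faults so far: 2)
  step 7: ref 6 -> FAULT, frames=[4,1,6] (faults so far: 3)
  step 8: ref 1 -> HIT, frames=[4,1,6] (faults so far: 3)
  step 9: ref 1 -> HIT, frames=[4,1,6] (faults so far: 3)
  step 10: ref 1 -> HIT, frames=[4,1,6] (faults so far: 3)
  step 11: ref 3 -> FAULT, evict 4, frames=[3,1,6] (faults so far: 4)
  step 12: ref 4 -> FAULT, evict 1, frames=[3,4,6] (faults so far: 5)
  step 13: ref 3 -> HIT, frames=[3,4,6] (faults so far: 5)
  step 14: ref 5 -> FAULT, evict 6, frames=[3,4,5] (faults so far: 6)
  FIFO total faults: 6
--- LRU ---
  step 0: ref 4 -> FAULT, frames=[4,-,-] (faults so far: 1)
  step 1: ref 4 -> HIT, frames=[4,-,-] (faults so far: 1)
  step 2: ref 4 -> HIT, frames=[4,-,-] (faults so far: 1)
  step 3: ref 4 -> HIT, frames=[4,-,-] (faults so far: 1)
  step 4: ref 1 -> FAULT, frames=[4,1,-] (faults so far: 2)
  step 5: ref 4 -> HIT, frames=[4,1,-] (faults so far: 2)
  step 6: ref 1 -> HIT, frames=[4,1,-] (faults so far: 2)
  step 7: ref 6 -> FAULT, frames=[4,1,6] (faults so far: 3)
  step 8: ref 1 -> HIT, frames=[4,1,6] (faults so far: 3)
  step 9: ref 1 -> HIT, frames=[4,1,6] (faults so far: 3)
  step 10: ref 1 -> HIT, frames=[4,1,6] (faults so far: 3)
  step 11: ref 3 -> FAULT, evict 4, frames=[3,1,6] (faults so far: 4)
  step 12: ref 4 -> FAULT, evict 6, frames=[3,1,4] (faults so far: 5)
  step 13: ref 3 -> HIT, frames=[3,1,4] (faults so far: 5)
  step 14: ref 5 -> FAULT, evict 1, frames=[3,5,4] (faults so far: 6)
  LRU total faults: 6
--- Optimal ---
  step 0: ref 4 -> FAULT, frames=[4,-,-] (faults so far: 1)
  step 1: ref 4 -> HIT, frames=[4,-,-] (faults so far: 1)
  step 2: ref 4 -> HIT, frames=[4,-,-] (faults so far: 1)
  step 3: ref 4 -> HIT, frames=[4,-,-] (faults so far: 1)
  step 4: ref 1 -> FAULT, frames=[4,1,-] (faults so far: 2)
  step 5: ref 4 -> HIT, frames=[4,1,-] (faults so far: 2)
  step 6: ref 1 -> HIT, frames=[4,1,-] (faults so far: 2)
  step 7: ref 6 -> FAULT, frames=[4,1,6] (faults so far: 3)
  step 8: ref 1 -> HIT, frames=[4,1,6] (faults so far: 3)
  step 9: ref 1 -> HIT, frames=[4,1,6] (faults so far: 3)
  step 10: ref 1 -> HIT, frames=[4,1,6] (faults so far: 3)
  step 11: ref 3 -> FAULT, evict 1, frames=[4,3,6] (faults so far: 4)
  step 12: ref 4 -> HIT, frames=[4,3,6] (faults so far: 4)
  step 13: ref 3 -> HIT, frames=[4,3,6] (faults so far: 4)
  step 14: ref 5 -> FAULT, evict 3, frames=[4,5,6] (faults so far: 5)
  Optimal total faults: 5

Answer: 6 6 5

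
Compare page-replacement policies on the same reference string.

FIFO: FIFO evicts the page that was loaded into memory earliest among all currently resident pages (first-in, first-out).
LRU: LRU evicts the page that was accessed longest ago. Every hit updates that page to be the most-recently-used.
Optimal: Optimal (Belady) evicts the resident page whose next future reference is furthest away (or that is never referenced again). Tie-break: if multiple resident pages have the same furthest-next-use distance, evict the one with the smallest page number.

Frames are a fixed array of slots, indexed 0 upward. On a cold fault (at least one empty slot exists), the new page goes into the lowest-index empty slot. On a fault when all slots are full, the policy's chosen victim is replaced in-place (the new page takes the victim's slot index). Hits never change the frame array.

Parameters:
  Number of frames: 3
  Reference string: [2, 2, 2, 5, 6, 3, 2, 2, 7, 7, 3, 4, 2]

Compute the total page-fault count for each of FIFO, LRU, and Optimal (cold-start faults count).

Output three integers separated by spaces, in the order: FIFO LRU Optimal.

Answer: 7 8 6

Derivation:
--- FIFO ---
  step 0: ref 2 -> FAULT, frames=[2,-,-] (faults so far: 1)
  step 1: ref 2 -> HIT, frames=[2,-,-] (faults so far: 1)
  step 2: ref 2 -> HIT, frames=[2,-,-] (faults so far: 1)
  step 3: ref 5 -> FAULT, frames=[2,5,-] (faults so far: 2)
  step 4: ref 6 -> FAULT, frames=[2,5,6] (faults so far: 3)
  step 5: ref 3 -> FAULT, evict 2, frames=[3,5,6] (faults so far: 4)
  step 6: ref 2 -> FAULT, evict 5, frames=[3,2,6] (faults so far: 5)
  step 7: ref 2 -> HIT, frames=[3,2,6] (faults so far: 5)
  step 8: ref 7 -> FAULT, evict 6, frames=[3,2,7] (faults so far: 6)
  step 9: ref 7 -> HIT, frames=[3,2,7] (faults so far: 6)
  step 10: ref 3 -> HIT, frames=[3,2,7] (faults so far: 6)
  step 11: ref 4 -> FAULT, evict 3, frames=[4,2,7] (faults so far: 7)
  step 12: ref 2 -> HIT, frames=[4,2,7] (faults so far: 7)
  FIFO total faults: 7
--- LRU ---
  step 0: ref 2 -> FAULT, frames=[2,-,-] (faults so far: 1)
  step 1: ref 2 -> HIT, frames=[2,-,-] (faults so far: 1)
  step 2: ref 2 -> HIT, frames=[2,-,-] (faults so far: 1)
  step 3: ref 5 -> FAULT, frames=[2,5,-] (faults so far: 2)
  step 4: ref 6 -> FAULT, frames=[2,5,6] (faults so far: 3)
  step 5: ref 3 -> FAULT, evict 2, frames=[3,5,6] (faults so far: 4)
  step 6: ref 2 -> FAULT, evict 5, frames=[3,2,6] (faults so far: 5)
  step 7: ref 2 -> HIT, frames=[3,2,6] (faults so far: 5)
  step 8: ref 7 -> FAULT, evict 6, frames=[3,2,7] (faults so far: 6)
  step 9: ref 7 -> HIT, frames=[3,2,7] (faults so far: 6)
  step 10: ref 3 -> HIT, frames=[3,2,7] (faults so far: 6)
  step 11: ref 4 -> FAULT, evict 2, frames=[3,4,7] (faults so far: 7)
  step 12: ref 2 -> FAULT, evict 7, frames=[3,4,2] (faults so far: 8)
  LRU total faults: 8
--- Optimal ---
  step 0: ref 2 -> FAULT, frames=[2,-,-] (faults so far: 1)
  step 1: ref 2 -> HIT, frames=[2,-,-] (faults so far: 1)
  step 2: ref 2 -> HIT, frames=[2,-,-] (faults so far: 1)
  step 3: ref 5 -> FAULT, frames=[2,5,-] (faults so far: 2)
  step 4: ref 6 -> FAULT, frames=[2,5,6] (faults so far: 3)
  step 5: ref 3 -> FAULT, evict 5, frames=[2,3,6] (faults so far: 4)
  step 6: ref 2 -> HIT, frames=[2,3,6] (faults so far: 4)
  step 7: ref 2 -> HIT, frames=[2,3,6] (faults so far: 4)
  step 8: ref 7 -> FAULT, evict 6, frames=[2,3,7] (faults so far: 5)
  step 9: ref 7 -> HIT, frames=[2,3,7] (faults so far: 5)
  step 10: ref 3 -> HIT, frames=[2,3,7] (faults so far: 5)
  step 11: ref 4 -> FAULT, evict 3, frames=[2,4,7] (faults so far: 6)
  step 12: ref 2 -> HIT, frames=[2,4,7] (faults so far: 6)
  Optimal total faults: 6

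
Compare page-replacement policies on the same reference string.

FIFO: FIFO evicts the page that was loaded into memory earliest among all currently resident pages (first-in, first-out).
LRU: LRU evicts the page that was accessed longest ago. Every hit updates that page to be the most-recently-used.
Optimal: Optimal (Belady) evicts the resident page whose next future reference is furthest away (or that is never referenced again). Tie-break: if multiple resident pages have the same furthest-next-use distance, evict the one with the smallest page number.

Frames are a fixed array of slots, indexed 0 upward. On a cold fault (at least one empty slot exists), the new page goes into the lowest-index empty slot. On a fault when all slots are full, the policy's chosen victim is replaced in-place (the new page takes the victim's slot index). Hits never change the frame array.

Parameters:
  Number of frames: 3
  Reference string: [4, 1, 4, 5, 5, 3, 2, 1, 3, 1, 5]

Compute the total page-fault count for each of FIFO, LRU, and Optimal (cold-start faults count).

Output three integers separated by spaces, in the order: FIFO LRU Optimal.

--- FIFO ---
  step 0: ref 4 -> FAULT, frames=[4,-,-] (faults so far: 1)
  step 1: ref 1 -> FAULT, frames=[4,1,-] (faults so far: 2)
  step 2: ref 4 -> HIT, frames=[4,1,-] (faults so far: 2)
  step 3: ref 5 -> FAULT, frames=[4,1,5] (faults so far: 3)
  step 4: ref 5 -> HIT, frames=[4,1,5] (faults so far: 3)
  step 5: ref 3 -> FAULT, evict 4, frames=[3,1,5] (faults so far: 4)
  step 6: ref 2 -> FAULT, evict 1, frames=[3,2,5] (faults so far: 5)
  step 7: ref 1 -> FAULT, evict 5, frames=[3,2,1] (faults so far: 6)
  step 8: ref 3 -> HIT, frames=[3,2,1] (faults so far: 6)
  step 9: ref 1 -> HIT, frames=[3,2,1] (faults so far: 6)
  step 10: ref 5 -> FAULT, evict 3, frames=[5,2,1] (faults so far: 7)
  FIFO total faults: 7
--- LRU ---
  step 0: ref 4 -> FAULT, frames=[4,-,-] (faults so far: 1)
  step 1: ref 1 -> FAULT, frames=[4,1,-] (faults so far: 2)
  step 2: ref 4 -> HIT, frames=[4,1,-] (faults so far: 2)
  step 3: ref 5 -> FAULT, frames=[4,1,5] (faults so far: 3)
  step 4: ref 5 -> HIT, frames=[4,1,5] (faults so far: 3)
  step 5: ref 3 -> FAULT, evict 1, frames=[4,3,5] (faults so far: 4)
  step 6: ref 2 -> FAULT, evict 4, frames=[2,3,5] (faults so far: 5)
  step 7: ref 1 -> FAULT, evict 5, frames=[2,3,1] (faults so far: 6)
  step 8: ref 3 -> HIT, frames=[2,3,1] (faults so far: 6)
  step 9: ref 1 -> HIT, frames=[2,3,1] (faults so far: 6)
  step 10: ref 5 -> FAULT, evict 2, frames=[5,3,1] (faults so far: 7)
  LRU total faults: 7
--- Optimal ---
  step 0: ref 4 -> FAULT, frames=[4,-,-] (faults so far: 1)
  step 1: ref 1 -> FAULT, frames=[4,1,-] (faults so far: 2)
  step 2: ref 4 -> HIT, frames=[4,1,-] (faults so far: 2)
  step 3: ref 5 -> FAULT, frames=[4,1,5] (faults so far: 3)
  step 4: ref 5 -> HIT, frames=[4,1,5] (faults so far: 3)
  step 5: ref 3 -> FAULT, evict 4, frames=[3,1,5] (faults so far: 4)
  step 6: ref 2 -> FAULT, evict 5, frames=[3,1,2] (faults so far: 5)
  step 7: ref 1 -> HIT, frames=[3,1,2] (faults so far: 5)
  step 8: ref 3 -> HIT, frames=[3,1,2] (faults so far: 5)
  step 9: ref 1 -> HIT, frames=[3,1,2] (faults so far: 5)
  step 10: ref 5 -> FAULT, evict 1, frames=[3,5,2] (faults so far: 6)
  Optimal total faults: 6

Answer: 7 7 6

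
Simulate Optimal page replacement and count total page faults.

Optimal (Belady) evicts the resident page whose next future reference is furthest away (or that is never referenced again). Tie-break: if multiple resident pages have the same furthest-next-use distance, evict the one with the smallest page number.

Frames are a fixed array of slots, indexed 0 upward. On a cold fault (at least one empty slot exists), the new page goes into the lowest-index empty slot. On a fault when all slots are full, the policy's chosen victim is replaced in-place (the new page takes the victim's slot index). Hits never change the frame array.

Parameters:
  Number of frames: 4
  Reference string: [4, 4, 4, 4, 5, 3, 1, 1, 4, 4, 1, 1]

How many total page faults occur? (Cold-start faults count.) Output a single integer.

Step 0: ref 4 → FAULT, frames=[4,-,-,-]
Step 1: ref 4 → HIT, frames=[4,-,-,-]
Step 2: ref 4 → HIT, frames=[4,-,-,-]
Step 3: ref 4 → HIT, frames=[4,-,-,-]
Step 4: ref 5 → FAULT, frames=[4,5,-,-]
Step 5: ref 3 → FAULT, frames=[4,5,3,-]
Step 6: ref 1 → FAULT, frames=[4,5,3,1]
Step 7: ref 1 → HIT, frames=[4,5,3,1]
Step 8: ref 4 → HIT, frames=[4,5,3,1]
Step 9: ref 4 → HIT, frames=[4,5,3,1]
Step 10: ref 1 → HIT, frames=[4,5,3,1]
Step 11: ref 1 → HIT, frames=[4,5,3,1]
Total faults: 4

Answer: 4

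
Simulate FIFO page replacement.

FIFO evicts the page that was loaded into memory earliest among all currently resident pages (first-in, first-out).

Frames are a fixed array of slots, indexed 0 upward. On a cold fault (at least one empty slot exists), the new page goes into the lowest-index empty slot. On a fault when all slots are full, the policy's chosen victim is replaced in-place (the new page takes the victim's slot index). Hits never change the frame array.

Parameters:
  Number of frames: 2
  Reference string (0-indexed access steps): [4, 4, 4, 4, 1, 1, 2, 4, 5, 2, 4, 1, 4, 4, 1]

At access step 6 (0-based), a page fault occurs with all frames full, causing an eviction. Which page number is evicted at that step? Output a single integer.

Answer: 4

Derivation:
Step 0: ref 4 -> FAULT, frames=[4,-]
Step 1: ref 4 -> HIT, frames=[4,-]
Step 2: ref 4 -> HIT, frames=[4,-]
Step 3: ref 4 -> HIT, frames=[4,-]
Step 4: ref 1 -> FAULT, frames=[4,1]
Step 5: ref 1 -> HIT, frames=[4,1]
Step 6: ref 2 -> FAULT, evict 4, frames=[2,1]
At step 6: evicted page 4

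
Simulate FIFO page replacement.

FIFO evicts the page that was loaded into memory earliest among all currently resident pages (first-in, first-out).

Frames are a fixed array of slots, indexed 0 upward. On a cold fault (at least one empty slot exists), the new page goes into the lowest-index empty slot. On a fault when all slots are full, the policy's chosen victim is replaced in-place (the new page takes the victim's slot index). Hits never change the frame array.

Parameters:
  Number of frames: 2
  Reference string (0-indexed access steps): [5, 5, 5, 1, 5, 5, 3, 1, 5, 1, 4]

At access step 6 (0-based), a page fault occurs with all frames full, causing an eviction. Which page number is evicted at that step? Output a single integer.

Step 0: ref 5 -> FAULT, frames=[5,-]
Step 1: ref 5 -> HIT, frames=[5,-]
Step 2: ref 5 -> HIT, frames=[5,-]
Step 3: ref 1 -> FAULT, frames=[5,1]
Step 4: ref 5 -> HIT, frames=[5,1]
Step 5: ref 5 -> HIT, frames=[5,1]
Step 6: ref 3 -> FAULT, evict 5, frames=[3,1]
At step 6: evicted page 5

Answer: 5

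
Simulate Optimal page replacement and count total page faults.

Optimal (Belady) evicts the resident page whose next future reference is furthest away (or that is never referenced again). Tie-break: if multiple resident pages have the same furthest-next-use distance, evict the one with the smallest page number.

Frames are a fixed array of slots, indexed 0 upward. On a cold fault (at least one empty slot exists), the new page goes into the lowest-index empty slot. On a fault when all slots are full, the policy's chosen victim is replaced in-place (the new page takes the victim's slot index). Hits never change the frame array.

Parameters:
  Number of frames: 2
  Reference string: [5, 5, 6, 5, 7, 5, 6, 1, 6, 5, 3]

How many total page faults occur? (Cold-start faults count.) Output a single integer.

Answer: 7

Derivation:
Step 0: ref 5 → FAULT, frames=[5,-]
Step 1: ref 5 → HIT, frames=[5,-]
Step 2: ref 6 → FAULT, frames=[5,6]
Step 3: ref 5 → HIT, frames=[5,6]
Step 4: ref 7 → FAULT (evict 6), frames=[5,7]
Step 5: ref 5 → HIT, frames=[5,7]
Step 6: ref 6 → FAULT (evict 7), frames=[5,6]
Step 7: ref 1 → FAULT (evict 5), frames=[1,6]
Step 8: ref 6 → HIT, frames=[1,6]
Step 9: ref 5 → FAULT (evict 1), frames=[5,6]
Step 10: ref 3 → FAULT (evict 5), frames=[3,6]
Total faults: 7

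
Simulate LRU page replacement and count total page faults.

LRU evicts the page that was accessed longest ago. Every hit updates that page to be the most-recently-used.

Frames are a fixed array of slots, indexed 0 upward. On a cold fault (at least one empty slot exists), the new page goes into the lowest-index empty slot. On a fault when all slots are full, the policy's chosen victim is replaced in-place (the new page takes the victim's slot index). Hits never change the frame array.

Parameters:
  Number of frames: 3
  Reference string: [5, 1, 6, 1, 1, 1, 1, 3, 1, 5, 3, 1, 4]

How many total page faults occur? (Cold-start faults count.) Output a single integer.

Step 0: ref 5 → FAULT, frames=[5,-,-]
Step 1: ref 1 → FAULT, frames=[5,1,-]
Step 2: ref 6 → FAULT, frames=[5,1,6]
Step 3: ref 1 → HIT, frames=[5,1,6]
Step 4: ref 1 → HIT, frames=[5,1,6]
Step 5: ref 1 → HIT, frames=[5,1,6]
Step 6: ref 1 → HIT, frames=[5,1,6]
Step 7: ref 3 → FAULT (evict 5), frames=[3,1,6]
Step 8: ref 1 → HIT, frames=[3,1,6]
Step 9: ref 5 → FAULT (evict 6), frames=[3,1,5]
Step 10: ref 3 → HIT, frames=[3,1,5]
Step 11: ref 1 → HIT, frames=[3,1,5]
Step 12: ref 4 → FAULT (evict 5), frames=[3,1,4]
Total faults: 6

Answer: 6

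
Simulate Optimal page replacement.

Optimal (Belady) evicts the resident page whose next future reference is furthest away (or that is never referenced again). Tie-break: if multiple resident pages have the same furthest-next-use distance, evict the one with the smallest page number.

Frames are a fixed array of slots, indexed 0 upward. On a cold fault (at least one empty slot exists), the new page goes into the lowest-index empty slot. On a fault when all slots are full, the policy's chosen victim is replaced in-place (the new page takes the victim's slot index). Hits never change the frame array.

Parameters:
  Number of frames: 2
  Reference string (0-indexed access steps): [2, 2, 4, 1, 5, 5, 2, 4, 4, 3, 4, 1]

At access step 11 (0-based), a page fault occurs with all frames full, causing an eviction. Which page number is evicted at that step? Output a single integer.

Step 0: ref 2 -> FAULT, frames=[2,-]
Step 1: ref 2 -> HIT, frames=[2,-]
Step 2: ref 4 -> FAULT, frames=[2,4]
Step 3: ref 1 -> FAULT, evict 4, frames=[2,1]
Step 4: ref 5 -> FAULT, evict 1, frames=[2,5]
Step 5: ref 5 -> HIT, frames=[2,5]
Step 6: ref 2 -> HIT, frames=[2,5]
Step 7: ref 4 -> FAULT, evict 2, frames=[4,5]
Step 8: ref 4 -> HIT, frames=[4,5]
Step 9: ref 3 -> FAULT, evict 5, frames=[4,3]
Step 10: ref 4 -> HIT, frames=[4,3]
Step 11: ref 1 -> FAULT, evict 3, frames=[4,1]
At step 11: evicted page 3

Answer: 3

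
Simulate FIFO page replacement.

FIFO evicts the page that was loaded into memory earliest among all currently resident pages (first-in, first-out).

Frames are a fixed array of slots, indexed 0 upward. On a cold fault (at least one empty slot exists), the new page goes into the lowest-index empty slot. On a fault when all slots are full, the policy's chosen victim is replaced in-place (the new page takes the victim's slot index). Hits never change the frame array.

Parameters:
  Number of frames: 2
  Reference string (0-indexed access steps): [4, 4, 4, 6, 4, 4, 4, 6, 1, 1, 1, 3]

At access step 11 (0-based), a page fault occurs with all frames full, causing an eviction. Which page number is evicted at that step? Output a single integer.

Step 0: ref 4 -> FAULT, frames=[4,-]
Step 1: ref 4 -> HIT, frames=[4,-]
Step 2: ref 4 -> HIT, frames=[4,-]
Step 3: ref 6 -> FAULT, frames=[4,6]
Step 4: ref 4 -> HIT, frames=[4,6]
Step 5: ref 4 -> HIT, frames=[4,6]
Step 6: ref 4 -> HIT, frames=[4,6]
Step 7: ref 6 -> HIT, frames=[4,6]
Step 8: ref 1 -> FAULT, evict 4, frames=[1,6]
Step 9: ref 1 -> HIT, frames=[1,6]
Step 10: ref 1 -> HIT, frames=[1,6]
Step 11: ref 3 -> FAULT, evict 6, frames=[1,3]
At step 11: evicted page 6

Answer: 6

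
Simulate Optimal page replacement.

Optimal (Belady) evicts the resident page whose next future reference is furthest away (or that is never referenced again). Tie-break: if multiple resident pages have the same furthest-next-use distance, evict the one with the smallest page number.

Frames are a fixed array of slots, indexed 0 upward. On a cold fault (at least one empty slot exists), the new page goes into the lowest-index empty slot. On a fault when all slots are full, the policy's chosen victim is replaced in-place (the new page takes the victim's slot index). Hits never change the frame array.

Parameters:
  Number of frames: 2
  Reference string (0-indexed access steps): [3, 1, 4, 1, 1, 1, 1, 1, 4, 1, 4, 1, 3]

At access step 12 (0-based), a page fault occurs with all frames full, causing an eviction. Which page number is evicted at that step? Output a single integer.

Answer: 1

Derivation:
Step 0: ref 3 -> FAULT, frames=[3,-]
Step 1: ref 1 -> FAULT, frames=[3,1]
Step 2: ref 4 -> FAULT, evict 3, frames=[4,1]
Step 3: ref 1 -> HIT, frames=[4,1]
Step 4: ref 1 -> HIT, frames=[4,1]
Step 5: ref 1 -> HIT, frames=[4,1]
Step 6: ref 1 -> HIT, frames=[4,1]
Step 7: ref 1 -> HIT, frames=[4,1]
Step 8: ref 4 -> HIT, frames=[4,1]
Step 9: ref 1 -> HIT, frames=[4,1]
Step 10: ref 4 -> HIT, frames=[4,1]
Step 11: ref 1 -> HIT, frames=[4,1]
Step 12: ref 3 -> FAULT, evict 1, frames=[4,3]
At step 12: evicted page 1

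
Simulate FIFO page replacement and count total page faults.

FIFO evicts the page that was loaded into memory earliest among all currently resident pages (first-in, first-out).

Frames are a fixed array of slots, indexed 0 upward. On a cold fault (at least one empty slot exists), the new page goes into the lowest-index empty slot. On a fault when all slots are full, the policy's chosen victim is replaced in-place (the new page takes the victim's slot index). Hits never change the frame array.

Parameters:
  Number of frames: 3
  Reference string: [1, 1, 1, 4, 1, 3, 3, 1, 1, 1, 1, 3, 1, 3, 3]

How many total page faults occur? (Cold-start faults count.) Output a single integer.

Step 0: ref 1 → FAULT, frames=[1,-,-]
Step 1: ref 1 → HIT, frames=[1,-,-]
Step 2: ref 1 → HIT, frames=[1,-,-]
Step 3: ref 4 → FAULT, frames=[1,4,-]
Step 4: ref 1 → HIT, frames=[1,4,-]
Step 5: ref 3 → FAULT, frames=[1,4,3]
Step 6: ref 3 → HIT, frames=[1,4,3]
Step 7: ref 1 → HIT, frames=[1,4,3]
Step 8: ref 1 → HIT, frames=[1,4,3]
Step 9: ref 1 → HIT, frames=[1,4,3]
Step 10: ref 1 → HIT, frames=[1,4,3]
Step 11: ref 3 → HIT, frames=[1,4,3]
Step 12: ref 1 → HIT, frames=[1,4,3]
Step 13: ref 3 → HIT, frames=[1,4,3]
Step 14: ref 3 → HIT, frames=[1,4,3]
Total faults: 3

Answer: 3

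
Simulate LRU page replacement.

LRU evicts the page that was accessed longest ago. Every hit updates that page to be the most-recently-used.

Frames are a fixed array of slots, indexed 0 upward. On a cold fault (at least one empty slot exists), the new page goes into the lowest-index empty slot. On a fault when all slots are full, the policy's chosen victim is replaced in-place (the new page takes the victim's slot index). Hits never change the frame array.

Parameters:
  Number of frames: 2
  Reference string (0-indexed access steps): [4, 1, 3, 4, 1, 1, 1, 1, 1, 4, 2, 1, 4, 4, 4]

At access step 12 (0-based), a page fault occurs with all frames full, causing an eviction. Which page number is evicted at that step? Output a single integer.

Answer: 2

Derivation:
Step 0: ref 4 -> FAULT, frames=[4,-]
Step 1: ref 1 -> FAULT, frames=[4,1]
Step 2: ref 3 -> FAULT, evict 4, frames=[3,1]
Step 3: ref 4 -> FAULT, evict 1, frames=[3,4]
Step 4: ref 1 -> FAULT, evict 3, frames=[1,4]
Step 5: ref 1 -> HIT, frames=[1,4]
Step 6: ref 1 -> HIT, frames=[1,4]
Step 7: ref 1 -> HIT, frames=[1,4]
Step 8: ref 1 -> HIT, frames=[1,4]
Step 9: ref 4 -> HIT, frames=[1,4]
Step 10: ref 2 -> FAULT, evict 1, frames=[2,4]
Step 11: ref 1 -> FAULT, evict 4, frames=[2,1]
Step 12: ref 4 -> FAULT, evict 2, frames=[4,1]
At step 12: evicted page 2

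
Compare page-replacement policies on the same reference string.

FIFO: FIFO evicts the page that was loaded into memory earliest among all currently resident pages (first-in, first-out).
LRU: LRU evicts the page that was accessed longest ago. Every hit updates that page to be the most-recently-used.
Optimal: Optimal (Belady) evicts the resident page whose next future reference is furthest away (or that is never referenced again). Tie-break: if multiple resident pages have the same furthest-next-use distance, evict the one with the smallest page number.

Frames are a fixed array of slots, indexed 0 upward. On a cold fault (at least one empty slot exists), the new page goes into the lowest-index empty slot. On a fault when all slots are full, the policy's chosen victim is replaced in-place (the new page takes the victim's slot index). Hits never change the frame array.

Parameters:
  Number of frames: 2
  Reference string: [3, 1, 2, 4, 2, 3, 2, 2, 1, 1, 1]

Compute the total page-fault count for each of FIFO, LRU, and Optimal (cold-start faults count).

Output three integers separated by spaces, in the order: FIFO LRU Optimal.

--- FIFO ---
  step 0: ref 3 -> FAULT, frames=[3,-] (faults so far: 1)
  step 1: ref 1 -> FAULT, frames=[3,1] (faults so far: 2)
  step 2: ref 2 -> FAULT, evict 3, frames=[2,1] (faults so far: 3)
  step 3: ref 4 -> FAULT, evict 1, frames=[2,4] (faults so far: 4)
  step 4: ref 2 -> HIT, frames=[2,4] (faults so far: 4)
  step 5: ref 3 -> FAULT, evict 2, frames=[3,4] (faults so far: 5)
  step 6: ref 2 -> FAULT, evict 4, frames=[3,2] (faults so far: 6)
  step 7: ref 2 -> HIT, frames=[3,2] (faults so far: 6)
  step 8: ref 1 -> FAULT, evict 3, frames=[1,2] (faults so far: 7)
  step 9: ref 1 -> HIT, frames=[1,2] (faults so far: 7)
  step 10: ref 1 -> HIT, frames=[1,2] (faults so far: 7)
  FIFO total faults: 7
--- LRU ---
  step 0: ref 3 -> FAULT, frames=[3,-] (faults so far: 1)
  step 1: ref 1 -> FAULT, frames=[3,1] (faults so far: 2)
  step 2: ref 2 -> FAULT, evict 3, frames=[2,1] (faults so far: 3)
  step 3: ref 4 -> FAULT, evict 1, frames=[2,4] (faults so far: 4)
  step 4: ref 2 -> HIT, frames=[2,4] (faults so far: 4)
  step 5: ref 3 -> FAULT, evict 4, frames=[2,3] (faults so far: 5)
  step 6: ref 2 -> HIT, frames=[2,3] (faults so far: 5)
  step 7: ref 2 -> HIT, frames=[2,3] (faults so far: 5)
  step 8: ref 1 -> FAULT, evict 3, frames=[2,1] (faults so far: 6)
  step 9: ref 1 -> HIT, frames=[2,1] (faults so far: 6)
  step 10: ref 1 -> HIT, frames=[2,1] (faults so far: 6)
  LRU total faults: 6
--- Optimal ---
  step 0: ref 3 -> FAULT, frames=[3,-] (faults so far: 1)
  step 1: ref 1 -> FAULT, frames=[3,1] (faults so far: 2)
  step 2: ref 2 -> FAULT, evict 1, frames=[3,2] (faults so far: 3)
  step 3: ref 4 -> FAULT, evict 3, frames=[4,2] (faults so far: 4)
  step 4: ref 2 -> HIT, frames=[4,2] (faults so far: 4)
  step 5: ref 3 -> FAULT, evict 4, frames=[3,2] (faults so far: 5)
  step 6: ref 2 -> HIT, frames=[3,2] (faults so far: 5)
  step 7: ref 2 -> HIT, frames=[3,2] (faults so far: 5)
  step 8: ref 1 -> FAULT, evict 2, frames=[3,1] (faults so far: 6)
  step 9: ref 1 -> HIT, frames=[3,1] (faults so far: 6)
  step 10: ref 1 -> HIT, frames=[3,1] (faults so far: 6)
  Optimal total faults: 6

Answer: 7 6 6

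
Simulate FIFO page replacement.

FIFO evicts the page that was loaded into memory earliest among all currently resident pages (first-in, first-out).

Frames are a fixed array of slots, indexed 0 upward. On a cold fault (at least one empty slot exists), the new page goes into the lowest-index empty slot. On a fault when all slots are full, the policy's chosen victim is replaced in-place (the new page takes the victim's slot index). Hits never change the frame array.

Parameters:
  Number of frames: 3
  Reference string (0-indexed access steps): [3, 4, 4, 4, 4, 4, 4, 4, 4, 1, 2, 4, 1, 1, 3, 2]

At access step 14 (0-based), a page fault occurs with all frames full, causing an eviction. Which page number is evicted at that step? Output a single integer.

Answer: 4

Derivation:
Step 0: ref 3 -> FAULT, frames=[3,-,-]
Step 1: ref 4 -> FAULT, frames=[3,4,-]
Step 2: ref 4 -> HIT, frames=[3,4,-]
Step 3: ref 4 -> HIT, frames=[3,4,-]
Step 4: ref 4 -> HIT, frames=[3,4,-]
Step 5: ref 4 -> HIT, frames=[3,4,-]
Step 6: ref 4 -> HIT, frames=[3,4,-]
Step 7: ref 4 -> HIT, frames=[3,4,-]
Step 8: ref 4 -> HIT, frames=[3,4,-]
Step 9: ref 1 -> FAULT, frames=[3,4,1]
Step 10: ref 2 -> FAULT, evict 3, frames=[2,4,1]
Step 11: ref 4 -> HIT, frames=[2,4,1]
Step 12: ref 1 -> HIT, frames=[2,4,1]
Step 13: ref 1 -> HIT, frames=[2,4,1]
Step 14: ref 3 -> FAULT, evict 4, frames=[2,3,1]
At step 14: evicted page 4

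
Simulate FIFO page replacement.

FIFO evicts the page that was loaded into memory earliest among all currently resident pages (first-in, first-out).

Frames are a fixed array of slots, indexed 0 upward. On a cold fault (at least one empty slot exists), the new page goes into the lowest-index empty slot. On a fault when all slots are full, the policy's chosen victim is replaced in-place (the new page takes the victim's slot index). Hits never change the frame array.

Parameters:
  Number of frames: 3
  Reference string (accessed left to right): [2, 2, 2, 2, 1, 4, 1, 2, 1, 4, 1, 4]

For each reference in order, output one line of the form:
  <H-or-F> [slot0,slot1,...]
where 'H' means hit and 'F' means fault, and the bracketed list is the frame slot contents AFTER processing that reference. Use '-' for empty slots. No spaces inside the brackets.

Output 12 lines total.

F [2,-,-]
H [2,-,-]
H [2,-,-]
H [2,-,-]
F [2,1,-]
F [2,1,4]
H [2,1,4]
H [2,1,4]
H [2,1,4]
H [2,1,4]
H [2,1,4]
H [2,1,4]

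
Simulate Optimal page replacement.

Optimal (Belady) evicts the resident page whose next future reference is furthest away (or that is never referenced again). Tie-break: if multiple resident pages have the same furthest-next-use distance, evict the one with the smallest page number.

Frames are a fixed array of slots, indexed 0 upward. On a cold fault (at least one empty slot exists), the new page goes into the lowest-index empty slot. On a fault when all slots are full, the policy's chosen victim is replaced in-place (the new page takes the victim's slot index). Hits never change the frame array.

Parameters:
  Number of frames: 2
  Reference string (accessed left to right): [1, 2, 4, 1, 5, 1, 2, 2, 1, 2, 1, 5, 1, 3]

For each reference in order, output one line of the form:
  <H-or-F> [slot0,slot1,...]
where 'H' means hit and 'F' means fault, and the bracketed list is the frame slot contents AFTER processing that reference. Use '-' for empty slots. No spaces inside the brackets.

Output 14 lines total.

F [1,-]
F [1,2]
F [1,4]
H [1,4]
F [1,5]
H [1,5]
F [1,2]
H [1,2]
H [1,2]
H [1,2]
H [1,2]
F [1,5]
H [1,5]
F [3,5]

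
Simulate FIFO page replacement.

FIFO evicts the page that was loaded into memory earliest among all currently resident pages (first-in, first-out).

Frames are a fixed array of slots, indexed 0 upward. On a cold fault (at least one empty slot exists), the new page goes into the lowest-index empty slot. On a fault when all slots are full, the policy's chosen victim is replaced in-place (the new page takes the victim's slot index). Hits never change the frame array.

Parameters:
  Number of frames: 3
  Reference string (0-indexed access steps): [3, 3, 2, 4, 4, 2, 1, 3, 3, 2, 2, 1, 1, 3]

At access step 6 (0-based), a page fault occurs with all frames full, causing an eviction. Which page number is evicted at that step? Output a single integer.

Answer: 3

Derivation:
Step 0: ref 3 -> FAULT, frames=[3,-,-]
Step 1: ref 3 -> HIT, frames=[3,-,-]
Step 2: ref 2 -> FAULT, frames=[3,2,-]
Step 3: ref 4 -> FAULT, frames=[3,2,4]
Step 4: ref 4 -> HIT, frames=[3,2,4]
Step 5: ref 2 -> HIT, frames=[3,2,4]
Step 6: ref 1 -> FAULT, evict 3, frames=[1,2,4]
At step 6: evicted page 3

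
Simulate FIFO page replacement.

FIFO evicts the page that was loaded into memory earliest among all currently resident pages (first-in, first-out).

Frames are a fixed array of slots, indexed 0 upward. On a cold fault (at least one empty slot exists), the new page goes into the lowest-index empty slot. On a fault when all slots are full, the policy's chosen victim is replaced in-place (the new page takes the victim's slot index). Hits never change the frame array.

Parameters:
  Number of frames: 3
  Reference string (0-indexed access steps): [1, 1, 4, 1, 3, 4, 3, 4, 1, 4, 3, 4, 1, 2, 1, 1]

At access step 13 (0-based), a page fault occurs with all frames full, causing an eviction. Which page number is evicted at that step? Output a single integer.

Step 0: ref 1 -> FAULT, frames=[1,-,-]
Step 1: ref 1 -> HIT, frames=[1,-,-]
Step 2: ref 4 -> FAULT, frames=[1,4,-]
Step 3: ref 1 -> HIT, frames=[1,4,-]
Step 4: ref 3 -> FAULT, frames=[1,4,3]
Step 5: ref 4 -> HIT, frames=[1,4,3]
Step 6: ref 3 -> HIT, frames=[1,4,3]
Step 7: ref 4 -> HIT, frames=[1,4,3]
Step 8: ref 1 -> HIT, frames=[1,4,3]
Step 9: ref 4 -> HIT, frames=[1,4,3]
Step 10: ref 3 -> HIT, frames=[1,4,3]
Step 11: ref 4 -> HIT, frames=[1,4,3]
Step 12: ref 1 -> HIT, frames=[1,4,3]
Step 13: ref 2 -> FAULT, evict 1, frames=[2,4,3]
At step 13: evicted page 1

Answer: 1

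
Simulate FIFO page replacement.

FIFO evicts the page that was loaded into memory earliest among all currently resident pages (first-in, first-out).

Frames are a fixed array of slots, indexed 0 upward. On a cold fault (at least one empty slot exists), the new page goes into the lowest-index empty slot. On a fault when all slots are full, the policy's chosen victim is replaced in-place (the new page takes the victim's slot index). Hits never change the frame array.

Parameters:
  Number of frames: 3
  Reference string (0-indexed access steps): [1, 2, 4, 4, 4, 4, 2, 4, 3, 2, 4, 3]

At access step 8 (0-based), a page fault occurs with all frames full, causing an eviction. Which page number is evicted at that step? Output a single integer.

Answer: 1

Derivation:
Step 0: ref 1 -> FAULT, frames=[1,-,-]
Step 1: ref 2 -> FAULT, frames=[1,2,-]
Step 2: ref 4 -> FAULT, frames=[1,2,4]
Step 3: ref 4 -> HIT, frames=[1,2,4]
Step 4: ref 4 -> HIT, frames=[1,2,4]
Step 5: ref 4 -> HIT, frames=[1,2,4]
Step 6: ref 2 -> HIT, frames=[1,2,4]
Step 7: ref 4 -> HIT, frames=[1,2,4]
Step 8: ref 3 -> FAULT, evict 1, frames=[3,2,4]
At step 8: evicted page 1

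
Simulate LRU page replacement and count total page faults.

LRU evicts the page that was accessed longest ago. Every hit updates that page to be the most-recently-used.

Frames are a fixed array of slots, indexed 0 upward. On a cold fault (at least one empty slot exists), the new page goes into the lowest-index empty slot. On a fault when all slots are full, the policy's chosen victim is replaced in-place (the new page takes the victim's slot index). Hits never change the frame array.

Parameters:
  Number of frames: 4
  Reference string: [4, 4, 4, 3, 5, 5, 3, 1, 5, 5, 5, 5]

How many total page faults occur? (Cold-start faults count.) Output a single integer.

Answer: 4

Derivation:
Step 0: ref 4 → FAULT, frames=[4,-,-,-]
Step 1: ref 4 → HIT, frames=[4,-,-,-]
Step 2: ref 4 → HIT, frames=[4,-,-,-]
Step 3: ref 3 → FAULT, frames=[4,3,-,-]
Step 4: ref 5 → FAULT, frames=[4,3,5,-]
Step 5: ref 5 → HIT, frames=[4,3,5,-]
Step 6: ref 3 → HIT, frames=[4,3,5,-]
Step 7: ref 1 → FAULT, frames=[4,3,5,1]
Step 8: ref 5 → HIT, frames=[4,3,5,1]
Step 9: ref 5 → HIT, frames=[4,3,5,1]
Step 10: ref 5 → HIT, frames=[4,3,5,1]
Step 11: ref 5 → HIT, frames=[4,3,5,1]
Total faults: 4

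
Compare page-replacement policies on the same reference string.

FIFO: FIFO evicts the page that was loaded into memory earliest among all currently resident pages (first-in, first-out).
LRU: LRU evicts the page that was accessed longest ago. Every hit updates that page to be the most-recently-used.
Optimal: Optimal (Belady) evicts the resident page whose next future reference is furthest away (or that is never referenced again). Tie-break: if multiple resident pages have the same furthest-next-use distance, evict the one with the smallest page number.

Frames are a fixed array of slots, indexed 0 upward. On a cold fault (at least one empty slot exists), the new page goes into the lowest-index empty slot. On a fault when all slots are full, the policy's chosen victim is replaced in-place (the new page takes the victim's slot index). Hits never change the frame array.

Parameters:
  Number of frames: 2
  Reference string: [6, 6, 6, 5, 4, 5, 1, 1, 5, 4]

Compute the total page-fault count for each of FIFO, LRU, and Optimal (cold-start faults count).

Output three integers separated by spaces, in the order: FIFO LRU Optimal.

--- FIFO ---
  step 0: ref 6 -> FAULT, frames=[6,-] (faults so far: 1)
  step 1: ref 6 -> HIT, frames=[6,-] (faults so far: 1)
  step 2: ref 6 -> HIT, frames=[6,-] (faults so far: 1)
  step 3: ref 5 -> FAULT, frames=[6,5] (faults so far: 2)
  step 4: ref 4 -> FAULT, evict 6, frames=[4,5] (faults so far: 3)
  step 5: ref 5 -> HIT, frames=[4,5] (faults so far: 3)
  step 6: ref 1 -> FAULT, evict 5, frames=[4,1] (faults so far: 4)
  step 7: ref 1 -> HIT, frames=[4,1] (faults so far: 4)
  step 8: ref 5 -> FAULT, evict 4, frames=[5,1] (faults so far: 5)
  step 9: ref 4 -> FAULT, evict 1, frames=[5,4] (faults so far: 6)
  FIFO total faults: 6
--- LRU ---
  step 0: ref 6 -> FAULT, frames=[6,-] (faults so far: 1)
  step 1: ref 6 -> HIT, frames=[6,-] (faults so far: 1)
  step 2: ref 6 -> HIT, frames=[6,-] (faults so far: 1)
  step 3: ref 5 -> FAULT, frames=[6,5] (faults so far: 2)
  step 4: ref 4 -> FAULT, evict 6, frames=[4,5] (faults so far: 3)
  step 5: ref 5 -> HIT, frames=[4,5] (faults so far: 3)
  step 6: ref 1 -> FAULT, evict 4, frames=[1,5] (faults so far: 4)
  step 7: ref 1 -> HIT, frames=[1,5] (faults so far: 4)
  step 8: ref 5 -> HIT, frames=[1,5] (faults so far: 4)
  step 9: ref 4 -> FAULT, evict 1, frames=[4,5] (faults so far: 5)
  LRU total faults: 5
--- Optimal ---
  step 0: ref 6 -> FAULT, frames=[6,-] (faults so far: 1)
  step 1: ref 6 -> HIT, frames=[6,-] (faults so far: 1)
  step 2: ref 6 -> HIT, frames=[6,-] (faults so far: 1)
  step 3: ref 5 -> FAULT, frames=[6,5] (faults so far: 2)
  step 4: ref 4 -> FAULT, evict 6, frames=[4,5] (faults so far: 3)
  step 5: ref 5 -> HIT, frames=[4,5] (faults so far: 3)
  step 6: ref 1 -> FAULT, evict 4, frames=[1,5] (faults so far: 4)
  step 7: ref 1 -> HIT, frames=[1,5] (faults so far: 4)
  step 8: ref 5 -> HIT, frames=[1,5] (faults so far: 4)
  step 9: ref 4 -> FAULT, evict 1, frames=[4,5] (faults so far: 5)
  Optimal total faults: 5

Answer: 6 5 5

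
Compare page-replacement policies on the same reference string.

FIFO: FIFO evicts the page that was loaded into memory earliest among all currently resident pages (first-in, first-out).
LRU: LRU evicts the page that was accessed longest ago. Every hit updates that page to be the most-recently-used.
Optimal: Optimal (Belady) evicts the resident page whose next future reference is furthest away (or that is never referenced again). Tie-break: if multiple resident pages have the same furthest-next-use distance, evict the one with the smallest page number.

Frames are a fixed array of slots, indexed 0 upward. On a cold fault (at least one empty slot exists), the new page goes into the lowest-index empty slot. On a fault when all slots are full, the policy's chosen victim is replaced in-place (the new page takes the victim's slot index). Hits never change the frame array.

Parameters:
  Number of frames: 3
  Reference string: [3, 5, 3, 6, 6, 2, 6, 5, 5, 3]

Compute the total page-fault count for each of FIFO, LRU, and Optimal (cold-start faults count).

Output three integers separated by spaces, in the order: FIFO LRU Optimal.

--- FIFO ---
  step 0: ref 3 -> FAULT, frames=[3,-,-] (faults so far: 1)
  step 1: ref 5 -> FAULT, frames=[3,5,-] (faults so far: 2)
  step 2: ref 3 -> HIT, frames=[3,5,-] (faults so far: 2)
  step 3: ref 6 -> FAULT, frames=[3,5,6] (faults so far: 3)
  step 4: ref 6 -> HIT, frames=[3,5,6] (faults so far: 3)
  step 5: ref 2 -> FAULT, evict 3, frames=[2,5,6] (faults so far: 4)
  step 6: ref 6 -> HIT, frames=[2,5,6] (faults so far: 4)
  step 7: ref 5 -> HIT, frames=[2,5,6] (faults so far: 4)
  step 8: ref 5 -> HIT, frames=[2,5,6] (faults so far: 4)
  step 9: ref 3 -> FAULT, evict 5, frames=[2,3,6] (faults so far: 5)
  FIFO total faults: 5
--- LRU ---
  step 0: ref 3 -> FAULT, frames=[3,-,-] (faults so far: 1)
  step 1: ref 5 -> FAULT, frames=[3,5,-] (faults so far: 2)
  step 2: ref 3 -> HIT, frames=[3,5,-] (faults so far: 2)
  step 3: ref 6 -> FAULT, frames=[3,5,6] (faults so far: 3)
  step 4: ref 6 -> HIT, frames=[3,5,6] (faults so far: 3)
  step 5: ref 2 -> FAULT, evict 5, frames=[3,2,6] (faults so far: 4)
  step 6: ref 6 -> HIT, frames=[3,2,6] (faults so far: 4)
  step 7: ref 5 -> FAULT, evict 3, frames=[5,2,6] (faults so far: 5)
  step 8: ref 5 -> HIT, frames=[5,2,6] (faults so far: 5)
  step 9: ref 3 -> FAULT, evict 2, frames=[5,3,6] (faults so far: 6)
  LRU total faults: 6
--- Optimal ---
  step 0: ref 3 -> FAULT, frames=[3,-,-] (faults so far: 1)
  step 1: ref 5 -> FAULT, frames=[3,5,-] (faults so far: 2)
  step 2: ref 3 -> HIT, frames=[3,5,-] (faults so far: 2)
  step 3: ref 6 -> FAULT, frames=[3,5,6] (faults so far: 3)
  step 4: ref 6 -> HIT, frames=[3,5,6] (faults so far: 3)
  step 5: ref 2 -> FAULT, evict 3, frames=[2,5,6] (faults so far: 4)
  step 6: ref 6 -> HIT, frames=[2,5,6] (faults so far: 4)
  step 7: ref 5 -> HIT, frames=[2,5,6] (faults so far: 4)
  step 8: ref 5 -> HIT, frames=[2,5,6] (faults so far: 4)
  step 9: ref 3 -> FAULT, evict 2, frames=[3,5,6] (faults so far: 5)
  Optimal total faults: 5

Answer: 5 6 5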